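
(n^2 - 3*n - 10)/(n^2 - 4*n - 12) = (n - 5)/(n - 6)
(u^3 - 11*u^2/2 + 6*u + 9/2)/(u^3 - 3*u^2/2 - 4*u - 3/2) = (u - 3)/(u + 1)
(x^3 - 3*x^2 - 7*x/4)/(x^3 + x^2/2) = (x - 7/2)/x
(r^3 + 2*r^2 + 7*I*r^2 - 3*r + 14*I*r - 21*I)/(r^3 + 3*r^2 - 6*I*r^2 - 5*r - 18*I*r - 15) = (r^2 + r*(-1 + 7*I) - 7*I)/(r^2 - 6*I*r - 5)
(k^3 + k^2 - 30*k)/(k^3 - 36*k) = (k - 5)/(k - 6)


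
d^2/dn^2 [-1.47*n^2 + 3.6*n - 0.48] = -2.94000000000000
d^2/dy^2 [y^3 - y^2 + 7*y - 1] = 6*y - 2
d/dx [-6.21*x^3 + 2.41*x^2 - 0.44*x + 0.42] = -18.63*x^2 + 4.82*x - 0.44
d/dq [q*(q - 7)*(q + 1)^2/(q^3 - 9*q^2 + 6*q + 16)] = (q^4 - 20*q^3 + 115*q^2 - 192*q - 112)/(q^4 - 20*q^3 + 132*q^2 - 320*q + 256)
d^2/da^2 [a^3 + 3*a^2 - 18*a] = 6*a + 6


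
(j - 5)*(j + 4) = j^2 - j - 20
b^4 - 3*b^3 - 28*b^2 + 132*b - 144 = (b - 4)*(b - 3)*(b - 2)*(b + 6)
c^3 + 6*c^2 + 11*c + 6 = (c + 1)*(c + 2)*(c + 3)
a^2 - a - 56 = (a - 8)*(a + 7)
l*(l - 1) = l^2 - l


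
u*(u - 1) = u^2 - u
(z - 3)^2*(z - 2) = z^3 - 8*z^2 + 21*z - 18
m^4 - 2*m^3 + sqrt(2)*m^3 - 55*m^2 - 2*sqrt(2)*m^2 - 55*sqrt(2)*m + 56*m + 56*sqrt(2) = (m - 8)*(m - 1)*(m + 7)*(m + sqrt(2))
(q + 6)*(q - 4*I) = q^2 + 6*q - 4*I*q - 24*I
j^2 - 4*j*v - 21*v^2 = (j - 7*v)*(j + 3*v)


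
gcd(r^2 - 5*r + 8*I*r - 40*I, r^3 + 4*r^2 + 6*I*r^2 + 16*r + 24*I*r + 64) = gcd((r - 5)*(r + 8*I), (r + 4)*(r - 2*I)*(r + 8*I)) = r + 8*I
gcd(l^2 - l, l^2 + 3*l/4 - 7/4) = l - 1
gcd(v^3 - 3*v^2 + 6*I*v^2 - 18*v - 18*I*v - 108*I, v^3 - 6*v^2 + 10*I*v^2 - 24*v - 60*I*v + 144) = v^2 + v*(-6 + 6*I) - 36*I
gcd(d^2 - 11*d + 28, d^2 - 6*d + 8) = d - 4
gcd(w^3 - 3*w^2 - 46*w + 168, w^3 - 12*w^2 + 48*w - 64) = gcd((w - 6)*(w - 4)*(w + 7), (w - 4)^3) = w - 4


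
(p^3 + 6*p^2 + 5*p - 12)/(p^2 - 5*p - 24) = (p^2 + 3*p - 4)/(p - 8)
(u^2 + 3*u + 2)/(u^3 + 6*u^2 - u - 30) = (u^2 + 3*u + 2)/(u^3 + 6*u^2 - u - 30)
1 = 1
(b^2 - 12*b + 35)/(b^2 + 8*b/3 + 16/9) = 9*(b^2 - 12*b + 35)/(9*b^2 + 24*b + 16)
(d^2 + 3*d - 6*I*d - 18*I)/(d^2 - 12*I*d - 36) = (d + 3)/(d - 6*I)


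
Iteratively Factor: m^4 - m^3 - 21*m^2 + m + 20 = (m - 1)*(m^3 - 21*m - 20) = (m - 5)*(m - 1)*(m^2 + 5*m + 4) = (m - 5)*(m - 1)*(m + 1)*(m + 4)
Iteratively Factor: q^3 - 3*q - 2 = (q + 1)*(q^2 - q - 2) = (q - 2)*(q + 1)*(q + 1)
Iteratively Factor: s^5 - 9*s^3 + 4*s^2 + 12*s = (s - 2)*(s^4 + 2*s^3 - 5*s^2 - 6*s) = (s - 2)*(s + 3)*(s^3 - s^2 - 2*s) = (s - 2)*(s + 1)*(s + 3)*(s^2 - 2*s) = s*(s - 2)*(s + 1)*(s + 3)*(s - 2)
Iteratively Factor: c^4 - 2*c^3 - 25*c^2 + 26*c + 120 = (c + 2)*(c^3 - 4*c^2 - 17*c + 60) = (c - 3)*(c + 2)*(c^2 - c - 20) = (c - 3)*(c + 2)*(c + 4)*(c - 5)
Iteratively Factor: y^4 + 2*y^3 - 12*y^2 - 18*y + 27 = (y + 3)*(y^3 - y^2 - 9*y + 9) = (y + 3)^2*(y^2 - 4*y + 3) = (y - 1)*(y + 3)^2*(y - 3)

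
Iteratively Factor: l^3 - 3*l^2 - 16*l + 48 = (l - 4)*(l^2 + l - 12) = (l - 4)*(l - 3)*(l + 4)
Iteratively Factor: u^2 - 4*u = (u - 4)*(u)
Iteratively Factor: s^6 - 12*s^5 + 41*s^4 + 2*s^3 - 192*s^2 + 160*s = (s - 4)*(s^5 - 8*s^4 + 9*s^3 + 38*s^2 - 40*s) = s*(s - 4)*(s^4 - 8*s^3 + 9*s^2 + 38*s - 40) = s*(s - 4)*(s + 2)*(s^3 - 10*s^2 + 29*s - 20) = s*(s - 4)^2*(s + 2)*(s^2 - 6*s + 5) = s*(s - 5)*(s - 4)^2*(s + 2)*(s - 1)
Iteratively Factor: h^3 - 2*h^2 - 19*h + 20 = (h + 4)*(h^2 - 6*h + 5) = (h - 1)*(h + 4)*(h - 5)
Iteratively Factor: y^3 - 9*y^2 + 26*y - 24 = (y - 2)*(y^2 - 7*y + 12) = (y - 4)*(y - 2)*(y - 3)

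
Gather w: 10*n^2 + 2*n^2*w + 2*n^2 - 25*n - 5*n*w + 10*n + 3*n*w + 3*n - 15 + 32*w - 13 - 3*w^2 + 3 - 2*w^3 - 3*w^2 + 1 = 12*n^2 - 12*n - 2*w^3 - 6*w^2 + w*(2*n^2 - 2*n + 32) - 24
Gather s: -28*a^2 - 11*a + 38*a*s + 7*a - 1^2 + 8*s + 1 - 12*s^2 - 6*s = -28*a^2 - 4*a - 12*s^2 + s*(38*a + 2)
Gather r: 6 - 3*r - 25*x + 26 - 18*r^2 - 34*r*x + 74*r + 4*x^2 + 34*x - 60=-18*r^2 + r*(71 - 34*x) + 4*x^2 + 9*x - 28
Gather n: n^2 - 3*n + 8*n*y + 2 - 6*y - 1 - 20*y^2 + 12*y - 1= n^2 + n*(8*y - 3) - 20*y^2 + 6*y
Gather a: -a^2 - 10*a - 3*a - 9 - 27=-a^2 - 13*a - 36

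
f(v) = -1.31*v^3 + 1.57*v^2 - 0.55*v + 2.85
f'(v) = -3.93*v^2 + 3.14*v - 0.55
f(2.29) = -5.91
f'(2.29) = -13.97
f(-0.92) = 5.70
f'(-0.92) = -6.77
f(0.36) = 2.79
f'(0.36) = 0.07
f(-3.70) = 92.73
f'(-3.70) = -65.97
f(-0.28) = 3.16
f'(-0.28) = -1.74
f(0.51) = 2.80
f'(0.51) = 0.03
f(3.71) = -44.48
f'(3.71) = -42.99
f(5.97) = -223.21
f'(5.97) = -121.87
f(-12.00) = 2499.21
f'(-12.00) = -604.15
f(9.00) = -829.92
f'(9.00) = -290.62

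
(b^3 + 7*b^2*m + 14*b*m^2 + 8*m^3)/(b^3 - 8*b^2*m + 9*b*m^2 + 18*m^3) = (b^2 + 6*b*m + 8*m^2)/(b^2 - 9*b*m + 18*m^2)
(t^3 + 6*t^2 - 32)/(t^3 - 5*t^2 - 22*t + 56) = (t + 4)/(t - 7)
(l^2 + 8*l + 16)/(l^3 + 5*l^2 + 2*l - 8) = (l + 4)/(l^2 + l - 2)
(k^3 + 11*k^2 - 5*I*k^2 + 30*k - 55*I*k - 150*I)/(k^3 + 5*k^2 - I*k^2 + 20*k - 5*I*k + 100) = (k + 6)/(k + 4*I)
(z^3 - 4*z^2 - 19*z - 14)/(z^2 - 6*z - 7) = z + 2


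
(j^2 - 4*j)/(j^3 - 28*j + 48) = j/(j^2 + 4*j - 12)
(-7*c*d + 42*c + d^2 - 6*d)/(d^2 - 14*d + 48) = (-7*c + d)/(d - 8)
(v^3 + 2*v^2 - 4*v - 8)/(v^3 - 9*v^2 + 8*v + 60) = (v^2 - 4)/(v^2 - 11*v + 30)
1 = 1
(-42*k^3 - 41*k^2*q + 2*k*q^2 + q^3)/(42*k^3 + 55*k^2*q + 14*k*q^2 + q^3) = (-6*k + q)/(6*k + q)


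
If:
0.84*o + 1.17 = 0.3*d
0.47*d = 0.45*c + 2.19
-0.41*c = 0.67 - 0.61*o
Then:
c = -2.50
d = 2.26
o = -0.59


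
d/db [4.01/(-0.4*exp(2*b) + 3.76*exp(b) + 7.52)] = (3.208*exp(b) - 15.0776)*exp(b)/(-0.4*exp(2*b) + 3.76*exp(b) + 7.52)^2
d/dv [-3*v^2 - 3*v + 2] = -6*v - 3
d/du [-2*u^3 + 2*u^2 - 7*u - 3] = -6*u^2 + 4*u - 7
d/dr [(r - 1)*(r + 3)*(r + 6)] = 3*r^2 + 16*r + 9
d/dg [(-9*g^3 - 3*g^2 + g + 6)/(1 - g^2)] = (9*g^4 - 26*g^2 + 6*g + 1)/(g^4 - 2*g^2 + 1)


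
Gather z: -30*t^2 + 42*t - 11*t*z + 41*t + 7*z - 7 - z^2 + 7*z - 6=-30*t^2 + 83*t - z^2 + z*(14 - 11*t) - 13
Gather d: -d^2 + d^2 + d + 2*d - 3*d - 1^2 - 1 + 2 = 0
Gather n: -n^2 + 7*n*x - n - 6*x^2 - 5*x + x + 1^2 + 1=-n^2 + n*(7*x - 1) - 6*x^2 - 4*x + 2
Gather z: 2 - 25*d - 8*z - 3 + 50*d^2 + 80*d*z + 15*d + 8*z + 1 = 50*d^2 + 80*d*z - 10*d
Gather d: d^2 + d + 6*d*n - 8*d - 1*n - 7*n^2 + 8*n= d^2 + d*(6*n - 7) - 7*n^2 + 7*n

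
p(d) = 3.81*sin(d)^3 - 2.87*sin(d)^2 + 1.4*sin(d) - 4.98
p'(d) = 11.43*sin(d)^2*cos(d) - 5.74*sin(d)*cos(d) + 1.4*cos(d)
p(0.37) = -4.67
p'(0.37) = 0.76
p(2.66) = -4.57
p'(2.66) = -1.06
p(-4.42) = -2.93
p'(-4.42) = -1.84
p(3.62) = -6.60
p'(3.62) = -5.74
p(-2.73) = -6.24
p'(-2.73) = -5.06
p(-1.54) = -13.05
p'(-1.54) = 0.57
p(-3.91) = -4.11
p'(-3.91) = -2.11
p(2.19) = -3.69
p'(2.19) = -2.50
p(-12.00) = -4.47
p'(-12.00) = 1.36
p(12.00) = -7.15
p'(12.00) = 6.56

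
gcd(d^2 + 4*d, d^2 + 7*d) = d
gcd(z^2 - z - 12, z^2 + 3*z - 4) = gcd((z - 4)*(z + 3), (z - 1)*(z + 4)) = 1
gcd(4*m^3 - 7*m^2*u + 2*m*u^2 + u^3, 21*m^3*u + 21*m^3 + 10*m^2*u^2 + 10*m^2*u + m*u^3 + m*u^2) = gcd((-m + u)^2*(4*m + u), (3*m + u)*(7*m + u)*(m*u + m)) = 1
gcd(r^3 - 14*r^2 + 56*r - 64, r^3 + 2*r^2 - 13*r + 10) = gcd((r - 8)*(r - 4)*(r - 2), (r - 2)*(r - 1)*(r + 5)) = r - 2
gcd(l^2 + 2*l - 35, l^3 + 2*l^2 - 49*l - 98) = l + 7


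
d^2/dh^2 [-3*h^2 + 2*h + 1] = -6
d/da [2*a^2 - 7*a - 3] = 4*a - 7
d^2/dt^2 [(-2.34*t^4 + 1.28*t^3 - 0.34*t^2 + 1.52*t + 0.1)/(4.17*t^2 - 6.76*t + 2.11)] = (-81.3800519999999*t^6 + 395.776368*t^5 - 765.128052*t^4 + 662.183968*t^3 - 206.176728*t^2 - 62.965536*t + 47.713696)/(72.511713*t^6 - 352.646892*t^5 + 681.748713*t^4 - 665.791048*t^3 + 344.961579*t^2 - 90.288588*t + 9.393931)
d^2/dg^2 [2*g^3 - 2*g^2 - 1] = 12*g - 4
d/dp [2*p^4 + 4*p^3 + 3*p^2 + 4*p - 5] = 8*p^3 + 12*p^2 + 6*p + 4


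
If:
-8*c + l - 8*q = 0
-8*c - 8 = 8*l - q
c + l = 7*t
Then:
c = -49*t - 64/9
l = 56*t + 64/9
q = 56*t + 8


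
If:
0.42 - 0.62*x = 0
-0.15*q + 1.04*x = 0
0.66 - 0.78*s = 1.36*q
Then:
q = 4.70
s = -7.34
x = 0.68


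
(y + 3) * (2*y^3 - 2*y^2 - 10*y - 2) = 2*y^4 + 4*y^3 - 16*y^2 - 32*y - 6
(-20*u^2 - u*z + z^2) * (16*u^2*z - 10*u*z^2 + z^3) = -320*u^4*z + 184*u^3*z^2 + 6*u^2*z^3 - 11*u*z^4 + z^5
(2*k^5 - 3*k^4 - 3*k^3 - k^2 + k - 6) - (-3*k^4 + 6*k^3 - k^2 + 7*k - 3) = 2*k^5 - 9*k^3 - 6*k - 3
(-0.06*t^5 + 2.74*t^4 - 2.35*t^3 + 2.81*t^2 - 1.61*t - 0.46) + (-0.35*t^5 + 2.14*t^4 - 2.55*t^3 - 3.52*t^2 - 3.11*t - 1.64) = -0.41*t^5 + 4.88*t^4 - 4.9*t^3 - 0.71*t^2 - 4.72*t - 2.1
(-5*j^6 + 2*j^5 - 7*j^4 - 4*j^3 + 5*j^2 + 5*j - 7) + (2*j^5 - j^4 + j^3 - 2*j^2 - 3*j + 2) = -5*j^6 + 4*j^5 - 8*j^4 - 3*j^3 + 3*j^2 + 2*j - 5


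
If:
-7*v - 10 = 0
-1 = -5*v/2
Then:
No Solution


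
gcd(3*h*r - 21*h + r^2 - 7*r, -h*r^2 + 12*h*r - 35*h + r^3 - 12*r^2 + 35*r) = r - 7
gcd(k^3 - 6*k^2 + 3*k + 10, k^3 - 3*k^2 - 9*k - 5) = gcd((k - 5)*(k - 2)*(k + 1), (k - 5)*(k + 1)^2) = k^2 - 4*k - 5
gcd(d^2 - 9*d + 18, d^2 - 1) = 1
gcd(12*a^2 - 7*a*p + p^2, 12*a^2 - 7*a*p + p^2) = 12*a^2 - 7*a*p + p^2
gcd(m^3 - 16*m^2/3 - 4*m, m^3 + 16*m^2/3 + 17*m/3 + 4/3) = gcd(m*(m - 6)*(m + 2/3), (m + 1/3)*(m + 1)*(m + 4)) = 1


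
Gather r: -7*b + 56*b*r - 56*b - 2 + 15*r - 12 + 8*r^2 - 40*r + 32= -63*b + 8*r^2 + r*(56*b - 25) + 18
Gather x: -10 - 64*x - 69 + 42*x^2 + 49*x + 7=42*x^2 - 15*x - 72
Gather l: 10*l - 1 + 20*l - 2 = 30*l - 3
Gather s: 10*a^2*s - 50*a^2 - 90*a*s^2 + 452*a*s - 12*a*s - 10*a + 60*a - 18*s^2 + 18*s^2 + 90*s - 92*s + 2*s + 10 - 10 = -50*a^2 - 90*a*s^2 + 50*a + s*(10*a^2 + 440*a)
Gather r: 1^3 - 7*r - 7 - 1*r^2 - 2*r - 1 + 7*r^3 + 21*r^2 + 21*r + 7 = 7*r^3 + 20*r^2 + 12*r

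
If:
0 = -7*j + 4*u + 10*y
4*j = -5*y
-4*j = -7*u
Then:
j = 0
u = 0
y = 0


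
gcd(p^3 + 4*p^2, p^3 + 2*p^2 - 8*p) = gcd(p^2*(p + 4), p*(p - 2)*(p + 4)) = p^2 + 4*p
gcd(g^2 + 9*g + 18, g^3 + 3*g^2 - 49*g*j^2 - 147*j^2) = g + 3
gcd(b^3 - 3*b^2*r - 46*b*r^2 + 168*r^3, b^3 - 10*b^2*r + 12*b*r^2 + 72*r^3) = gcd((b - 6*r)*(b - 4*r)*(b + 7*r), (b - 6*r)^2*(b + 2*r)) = -b + 6*r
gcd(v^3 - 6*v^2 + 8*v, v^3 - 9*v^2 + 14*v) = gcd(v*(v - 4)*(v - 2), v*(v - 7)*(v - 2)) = v^2 - 2*v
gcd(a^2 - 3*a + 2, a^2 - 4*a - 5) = 1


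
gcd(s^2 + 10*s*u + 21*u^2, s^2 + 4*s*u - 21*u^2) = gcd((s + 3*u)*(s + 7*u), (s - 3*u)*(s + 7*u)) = s + 7*u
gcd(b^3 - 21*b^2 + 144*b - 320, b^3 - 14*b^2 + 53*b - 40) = b^2 - 13*b + 40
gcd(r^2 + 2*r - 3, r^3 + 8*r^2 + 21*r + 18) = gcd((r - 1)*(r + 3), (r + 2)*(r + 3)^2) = r + 3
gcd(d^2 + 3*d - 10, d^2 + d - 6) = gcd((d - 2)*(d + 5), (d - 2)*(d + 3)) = d - 2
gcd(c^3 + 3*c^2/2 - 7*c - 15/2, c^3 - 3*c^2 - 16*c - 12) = c + 1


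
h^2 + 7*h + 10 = (h + 2)*(h + 5)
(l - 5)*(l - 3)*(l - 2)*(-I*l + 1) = -I*l^4 + l^3 + 10*I*l^3 - 10*l^2 - 31*I*l^2 + 31*l + 30*I*l - 30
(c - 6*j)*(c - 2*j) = c^2 - 8*c*j + 12*j^2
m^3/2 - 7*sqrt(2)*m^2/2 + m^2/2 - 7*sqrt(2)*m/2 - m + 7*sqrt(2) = (m/2 + 1)*(m - 1)*(m - 7*sqrt(2))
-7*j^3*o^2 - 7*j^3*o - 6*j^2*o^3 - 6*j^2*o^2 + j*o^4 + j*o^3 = o*(-7*j + o)*(j + o)*(j*o + j)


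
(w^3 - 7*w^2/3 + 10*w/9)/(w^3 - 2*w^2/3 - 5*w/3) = (w - 2/3)/(w + 1)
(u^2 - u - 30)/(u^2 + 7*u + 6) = (u^2 - u - 30)/(u^2 + 7*u + 6)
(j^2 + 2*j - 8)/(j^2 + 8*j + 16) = (j - 2)/(j + 4)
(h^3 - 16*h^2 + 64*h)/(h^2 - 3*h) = (h^2 - 16*h + 64)/(h - 3)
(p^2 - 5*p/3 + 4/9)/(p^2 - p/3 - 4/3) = (p - 1/3)/(p + 1)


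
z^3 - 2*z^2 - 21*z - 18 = (z - 6)*(z + 1)*(z + 3)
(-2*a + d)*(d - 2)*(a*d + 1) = -2*a^2*d^2 + 4*a^2*d + a*d^3 - 2*a*d^2 - 2*a*d + 4*a + d^2 - 2*d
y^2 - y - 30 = (y - 6)*(y + 5)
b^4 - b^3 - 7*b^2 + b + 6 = (b - 3)*(b - 1)*(b + 1)*(b + 2)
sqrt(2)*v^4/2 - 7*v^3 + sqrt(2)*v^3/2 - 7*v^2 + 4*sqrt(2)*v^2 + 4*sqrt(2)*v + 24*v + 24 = (v/2 + sqrt(2)/2)*(v - 6*sqrt(2))*(v - 2*sqrt(2))*(sqrt(2)*v + sqrt(2))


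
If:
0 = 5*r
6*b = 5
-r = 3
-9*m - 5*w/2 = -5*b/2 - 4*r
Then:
No Solution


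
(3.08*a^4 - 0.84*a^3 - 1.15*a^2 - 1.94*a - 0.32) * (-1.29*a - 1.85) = -3.9732*a^5 - 4.6144*a^4 + 3.0375*a^3 + 4.6301*a^2 + 4.0018*a + 0.592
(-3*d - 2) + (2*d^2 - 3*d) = 2*d^2 - 6*d - 2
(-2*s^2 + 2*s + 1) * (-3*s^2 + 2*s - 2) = 6*s^4 - 10*s^3 + 5*s^2 - 2*s - 2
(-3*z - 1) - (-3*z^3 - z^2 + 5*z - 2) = 3*z^3 + z^2 - 8*z + 1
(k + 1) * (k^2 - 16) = k^3 + k^2 - 16*k - 16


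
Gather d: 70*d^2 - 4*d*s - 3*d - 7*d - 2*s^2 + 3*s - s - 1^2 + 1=70*d^2 + d*(-4*s - 10) - 2*s^2 + 2*s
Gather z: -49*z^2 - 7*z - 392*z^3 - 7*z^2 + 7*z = -392*z^3 - 56*z^2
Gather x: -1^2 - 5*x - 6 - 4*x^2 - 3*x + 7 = -4*x^2 - 8*x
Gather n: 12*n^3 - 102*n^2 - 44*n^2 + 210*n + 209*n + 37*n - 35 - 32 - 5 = 12*n^3 - 146*n^2 + 456*n - 72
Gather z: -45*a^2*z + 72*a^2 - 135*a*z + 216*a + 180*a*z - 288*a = 72*a^2 - 72*a + z*(-45*a^2 + 45*a)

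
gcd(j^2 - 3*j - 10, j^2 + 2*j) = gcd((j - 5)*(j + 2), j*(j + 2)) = j + 2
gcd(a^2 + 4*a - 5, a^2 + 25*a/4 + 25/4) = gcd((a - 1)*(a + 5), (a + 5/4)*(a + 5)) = a + 5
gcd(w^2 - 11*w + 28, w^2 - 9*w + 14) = w - 7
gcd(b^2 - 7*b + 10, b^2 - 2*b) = b - 2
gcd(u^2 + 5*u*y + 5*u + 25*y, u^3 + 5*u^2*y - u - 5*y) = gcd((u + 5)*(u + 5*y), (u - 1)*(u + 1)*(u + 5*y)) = u + 5*y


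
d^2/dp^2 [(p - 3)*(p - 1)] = 2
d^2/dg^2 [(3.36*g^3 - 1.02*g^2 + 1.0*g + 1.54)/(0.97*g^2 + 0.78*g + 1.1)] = (3.5527136788005e-15*g^4 + 0.343471999999991*g^3 + 32.521236*g^2 + 24.982584*g - 5.596888)/(0.912673*g^6 + 2.201706*g^5 + 4.875414*g^4 + 5.468112*g^3 + 5.52882*g^2 + 2.8314*g + 1.331)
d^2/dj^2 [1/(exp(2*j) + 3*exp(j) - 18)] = (2*(2*exp(j) + 3)^2*exp(j) - (4*exp(j) + 3)*(exp(2*j) + 3*exp(j) - 18))*exp(j)/(exp(2*j) + 3*exp(j) - 18)^3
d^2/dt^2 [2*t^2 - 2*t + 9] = 4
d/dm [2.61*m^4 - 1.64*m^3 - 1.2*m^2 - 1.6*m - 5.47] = 10.44*m^3 - 4.92*m^2 - 2.4*m - 1.6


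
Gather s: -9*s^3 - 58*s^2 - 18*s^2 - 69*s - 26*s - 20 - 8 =-9*s^3 - 76*s^2 - 95*s - 28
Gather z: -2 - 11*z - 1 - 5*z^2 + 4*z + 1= -5*z^2 - 7*z - 2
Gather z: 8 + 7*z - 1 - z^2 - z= -z^2 + 6*z + 7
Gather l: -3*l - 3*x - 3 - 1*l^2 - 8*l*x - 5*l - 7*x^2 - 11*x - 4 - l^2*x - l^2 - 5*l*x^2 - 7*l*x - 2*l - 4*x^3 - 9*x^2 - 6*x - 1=l^2*(-x - 2) + l*(-5*x^2 - 15*x - 10) - 4*x^3 - 16*x^2 - 20*x - 8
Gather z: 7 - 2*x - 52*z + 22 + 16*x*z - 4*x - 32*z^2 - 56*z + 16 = -6*x - 32*z^2 + z*(16*x - 108) + 45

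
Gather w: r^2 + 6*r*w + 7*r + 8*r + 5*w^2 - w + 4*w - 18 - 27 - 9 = r^2 + 15*r + 5*w^2 + w*(6*r + 3) - 54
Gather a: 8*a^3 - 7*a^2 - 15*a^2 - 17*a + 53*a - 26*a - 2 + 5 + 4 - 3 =8*a^3 - 22*a^2 + 10*a + 4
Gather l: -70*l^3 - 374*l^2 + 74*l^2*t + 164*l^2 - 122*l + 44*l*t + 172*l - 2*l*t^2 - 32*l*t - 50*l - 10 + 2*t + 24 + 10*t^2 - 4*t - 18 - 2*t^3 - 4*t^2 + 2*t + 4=-70*l^3 + l^2*(74*t - 210) + l*(-2*t^2 + 12*t) - 2*t^3 + 6*t^2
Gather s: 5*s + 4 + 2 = 5*s + 6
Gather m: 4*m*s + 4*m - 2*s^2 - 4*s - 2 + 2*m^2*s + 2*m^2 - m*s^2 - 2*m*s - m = m^2*(2*s + 2) + m*(-s^2 + 2*s + 3) - 2*s^2 - 4*s - 2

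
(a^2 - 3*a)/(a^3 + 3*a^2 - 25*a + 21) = a/(a^2 + 6*a - 7)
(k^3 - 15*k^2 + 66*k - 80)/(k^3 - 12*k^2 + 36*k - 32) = (k - 5)/(k - 2)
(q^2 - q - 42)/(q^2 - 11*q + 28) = (q + 6)/(q - 4)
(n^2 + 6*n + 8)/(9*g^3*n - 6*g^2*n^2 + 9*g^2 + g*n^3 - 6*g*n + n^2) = (n^2 + 6*n + 8)/(9*g^3*n - 6*g^2*n^2 + 9*g^2 + g*n^3 - 6*g*n + n^2)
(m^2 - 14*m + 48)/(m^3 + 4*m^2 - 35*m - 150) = (m - 8)/(m^2 + 10*m + 25)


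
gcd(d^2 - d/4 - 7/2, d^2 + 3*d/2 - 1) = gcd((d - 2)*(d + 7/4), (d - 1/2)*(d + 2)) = 1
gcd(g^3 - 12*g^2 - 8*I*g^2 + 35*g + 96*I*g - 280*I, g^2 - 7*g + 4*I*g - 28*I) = g - 7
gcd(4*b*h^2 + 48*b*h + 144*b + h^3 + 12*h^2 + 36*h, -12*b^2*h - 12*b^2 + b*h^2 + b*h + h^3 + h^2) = 4*b + h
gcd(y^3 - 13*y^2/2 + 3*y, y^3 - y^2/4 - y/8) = y^2 - y/2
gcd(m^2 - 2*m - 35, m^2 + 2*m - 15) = m + 5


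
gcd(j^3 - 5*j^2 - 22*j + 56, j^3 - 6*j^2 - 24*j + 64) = j^2 + 2*j - 8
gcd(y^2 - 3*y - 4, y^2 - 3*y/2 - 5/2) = y + 1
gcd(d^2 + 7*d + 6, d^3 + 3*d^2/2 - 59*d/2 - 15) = d + 6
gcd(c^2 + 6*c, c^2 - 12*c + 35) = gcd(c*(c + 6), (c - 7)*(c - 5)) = 1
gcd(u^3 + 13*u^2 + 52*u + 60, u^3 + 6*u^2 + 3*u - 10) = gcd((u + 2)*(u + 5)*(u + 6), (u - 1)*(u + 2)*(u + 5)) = u^2 + 7*u + 10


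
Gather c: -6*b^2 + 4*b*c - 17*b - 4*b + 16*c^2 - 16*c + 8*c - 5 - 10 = -6*b^2 - 21*b + 16*c^2 + c*(4*b - 8) - 15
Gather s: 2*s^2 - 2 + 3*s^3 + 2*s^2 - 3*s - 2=3*s^3 + 4*s^2 - 3*s - 4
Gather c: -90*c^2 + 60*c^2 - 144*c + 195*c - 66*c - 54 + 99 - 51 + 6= -30*c^2 - 15*c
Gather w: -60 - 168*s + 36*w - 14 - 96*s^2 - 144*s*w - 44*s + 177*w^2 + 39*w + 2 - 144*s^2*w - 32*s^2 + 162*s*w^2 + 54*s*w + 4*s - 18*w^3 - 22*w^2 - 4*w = -128*s^2 - 208*s - 18*w^3 + w^2*(162*s + 155) + w*(-144*s^2 - 90*s + 71) - 72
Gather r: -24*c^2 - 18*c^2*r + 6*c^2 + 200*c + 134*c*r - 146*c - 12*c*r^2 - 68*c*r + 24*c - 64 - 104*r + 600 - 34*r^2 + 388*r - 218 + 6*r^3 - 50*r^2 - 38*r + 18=-18*c^2 + 78*c + 6*r^3 + r^2*(-12*c - 84) + r*(-18*c^2 + 66*c + 246) + 336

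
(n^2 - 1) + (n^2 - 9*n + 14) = 2*n^2 - 9*n + 13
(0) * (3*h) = 0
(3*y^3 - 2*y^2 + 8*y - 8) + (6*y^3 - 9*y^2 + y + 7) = 9*y^3 - 11*y^2 + 9*y - 1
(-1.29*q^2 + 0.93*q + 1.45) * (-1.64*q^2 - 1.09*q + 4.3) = 2.1156*q^4 - 0.1191*q^3 - 8.9387*q^2 + 2.4185*q + 6.235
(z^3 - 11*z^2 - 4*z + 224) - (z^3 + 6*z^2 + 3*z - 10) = -17*z^2 - 7*z + 234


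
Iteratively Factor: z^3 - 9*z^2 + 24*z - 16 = (z - 4)*(z^2 - 5*z + 4) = (z - 4)*(z - 1)*(z - 4)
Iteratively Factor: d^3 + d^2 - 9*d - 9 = (d - 3)*(d^2 + 4*d + 3) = (d - 3)*(d + 3)*(d + 1)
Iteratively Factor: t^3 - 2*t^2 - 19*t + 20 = (t + 4)*(t^2 - 6*t + 5) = (t - 5)*(t + 4)*(t - 1)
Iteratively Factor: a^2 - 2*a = (a)*(a - 2)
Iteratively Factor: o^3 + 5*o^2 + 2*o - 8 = (o + 2)*(o^2 + 3*o - 4) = (o + 2)*(o + 4)*(o - 1)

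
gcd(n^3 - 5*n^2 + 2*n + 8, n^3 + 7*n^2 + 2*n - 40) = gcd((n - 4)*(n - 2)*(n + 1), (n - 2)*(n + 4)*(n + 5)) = n - 2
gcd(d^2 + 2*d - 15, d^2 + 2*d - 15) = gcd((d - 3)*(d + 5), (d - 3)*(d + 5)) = d^2 + 2*d - 15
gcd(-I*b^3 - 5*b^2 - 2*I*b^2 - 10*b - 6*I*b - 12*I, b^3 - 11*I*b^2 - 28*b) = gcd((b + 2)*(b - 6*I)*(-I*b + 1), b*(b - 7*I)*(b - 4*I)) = 1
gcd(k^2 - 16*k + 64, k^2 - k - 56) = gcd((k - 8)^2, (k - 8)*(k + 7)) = k - 8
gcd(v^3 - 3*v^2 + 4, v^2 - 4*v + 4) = v^2 - 4*v + 4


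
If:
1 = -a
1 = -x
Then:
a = -1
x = -1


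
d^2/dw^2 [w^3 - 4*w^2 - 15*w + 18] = 6*w - 8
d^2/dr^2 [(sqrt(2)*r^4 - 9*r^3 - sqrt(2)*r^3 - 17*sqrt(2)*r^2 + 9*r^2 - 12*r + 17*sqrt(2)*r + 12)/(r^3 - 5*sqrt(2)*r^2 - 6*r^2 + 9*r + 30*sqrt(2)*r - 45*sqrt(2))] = 2*(5*r^4 + 9*sqrt(2)*r^4 - 663*r^3 - 120*sqrt(2)*r^3 + 2892*r^2 + 3285*sqrt(2)*r^2 - 12234*r - 5360*sqrt(2)*r - 2730*sqrt(2) + 3888)/(r^7 - 15*sqrt(2)*r^6 - 12*r^6 + 204*r^5 + 180*sqrt(2)*r^5 - 1908*r^4 - 1060*sqrt(2)*r^4 + 4620*sqrt(2)*r^3 + 8181*r^3 - 14715*sqrt(2)*r^2 - 16200*r^2 + 12150*r + 27000*sqrt(2)*r - 20250*sqrt(2))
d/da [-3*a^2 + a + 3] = 1 - 6*a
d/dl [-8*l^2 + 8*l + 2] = 8 - 16*l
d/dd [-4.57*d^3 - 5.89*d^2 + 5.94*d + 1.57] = -13.71*d^2 - 11.78*d + 5.94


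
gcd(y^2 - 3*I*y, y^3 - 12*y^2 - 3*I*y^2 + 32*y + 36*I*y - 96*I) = y - 3*I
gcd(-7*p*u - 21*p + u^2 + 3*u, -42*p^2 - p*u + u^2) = 7*p - u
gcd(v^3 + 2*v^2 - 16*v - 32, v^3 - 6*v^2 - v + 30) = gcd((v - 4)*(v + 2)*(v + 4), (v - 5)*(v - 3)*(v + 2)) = v + 2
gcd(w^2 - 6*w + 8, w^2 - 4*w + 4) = w - 2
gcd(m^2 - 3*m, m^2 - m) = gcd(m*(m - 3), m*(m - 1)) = m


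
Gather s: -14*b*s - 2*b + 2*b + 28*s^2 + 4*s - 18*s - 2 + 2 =28*s^2 + s*(-14*b - 14)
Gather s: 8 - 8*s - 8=-8*s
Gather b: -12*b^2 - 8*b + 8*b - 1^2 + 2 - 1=-12*b^2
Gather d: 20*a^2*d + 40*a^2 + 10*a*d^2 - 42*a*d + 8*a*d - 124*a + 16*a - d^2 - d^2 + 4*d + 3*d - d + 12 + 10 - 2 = 40*a^2 - 108*a + d^2*(10*a - 2) + d*(20*a^2 - 34*a + 6) + 20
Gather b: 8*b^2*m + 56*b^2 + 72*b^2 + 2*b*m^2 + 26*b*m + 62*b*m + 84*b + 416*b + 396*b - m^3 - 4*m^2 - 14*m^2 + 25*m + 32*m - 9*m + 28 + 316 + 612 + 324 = b^2*(8*m + 128) + b*(2*m^2 + 88*m + 896) - m^3 - 18*m^2 + 48*m + 1280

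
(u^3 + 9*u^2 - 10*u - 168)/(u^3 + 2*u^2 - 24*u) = (u + 7)/u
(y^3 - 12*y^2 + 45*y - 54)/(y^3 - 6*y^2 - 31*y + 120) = (y^2 - 9*y + 18)/(y^2 - 3*y - 40)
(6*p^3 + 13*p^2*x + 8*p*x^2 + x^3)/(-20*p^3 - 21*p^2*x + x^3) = (6*p^2 + 7*p*x + x^2)/(-20*p^2 - p*x + x^2)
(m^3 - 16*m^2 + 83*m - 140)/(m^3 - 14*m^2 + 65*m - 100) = (m - 7)/(m - 5)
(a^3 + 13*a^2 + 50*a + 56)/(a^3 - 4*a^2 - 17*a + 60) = (a^2 + 9*a + 14)/(a^2 - 8*a + 15)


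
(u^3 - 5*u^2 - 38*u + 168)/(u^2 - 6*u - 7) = (u^2 + 2*u - 24)/(u + 1)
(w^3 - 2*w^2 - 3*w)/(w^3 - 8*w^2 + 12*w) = (w^2 - 2*w - 3)/(w^2 - 8*w + 12)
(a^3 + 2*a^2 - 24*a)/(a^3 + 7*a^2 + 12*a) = (a^2 + 2*a - 24)/(a^2 + 7*a + 12)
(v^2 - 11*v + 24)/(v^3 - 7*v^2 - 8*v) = (v - 3)/(v*(v + 1))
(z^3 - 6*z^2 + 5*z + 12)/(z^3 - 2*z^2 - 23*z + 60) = (z + 1)/(z + 5)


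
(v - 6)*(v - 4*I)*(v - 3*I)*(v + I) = v^4 - 6*v^3 - 6*I*v^3 - 5*v^2 + 36*I*v^2 + 30*v - 12*I*v + 72*I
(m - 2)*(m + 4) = m^2 + 2*m - 8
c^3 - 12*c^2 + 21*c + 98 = (c - 7)^2*(c + 2)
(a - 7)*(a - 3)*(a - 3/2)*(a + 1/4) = a^4 - 45*a^3/4 + 265*a^2/8 - 45*a/2 - 63/8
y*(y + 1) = y^2 + y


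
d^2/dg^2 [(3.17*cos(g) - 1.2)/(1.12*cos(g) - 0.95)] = (1.8676*sin(g)^2 - 1.584125*cos(g) + 1.8676)/(1.404928*cos(g)^3 - 3.57504*cos(g)^2 + 3.0324*cos(g) - 0.857375)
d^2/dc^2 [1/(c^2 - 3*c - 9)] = 2*(c^2 - 3*c - (2*c - 3)^2 - 9)/(-c^2 + 3*c + 9)^3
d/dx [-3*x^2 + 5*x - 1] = 5 - 6*x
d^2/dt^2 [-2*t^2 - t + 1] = -4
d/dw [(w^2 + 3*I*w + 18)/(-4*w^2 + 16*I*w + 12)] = 7*I/(4*(w^2 - 2*I*w - 1))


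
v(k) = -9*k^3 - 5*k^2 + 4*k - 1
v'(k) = -27*k^2 - 10*k + 4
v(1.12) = -15.44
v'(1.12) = -41.07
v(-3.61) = 342.81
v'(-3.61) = -311.77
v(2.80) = -226.57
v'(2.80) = -235.68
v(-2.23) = 65.02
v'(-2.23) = -107.97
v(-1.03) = -0.59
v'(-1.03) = -14.34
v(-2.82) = 149.79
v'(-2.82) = -182.51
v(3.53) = -445.07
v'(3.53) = -367.74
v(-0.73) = -3.08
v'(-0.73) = -3.09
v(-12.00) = 14783.00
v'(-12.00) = -3764.00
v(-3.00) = 185.00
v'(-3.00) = -209.00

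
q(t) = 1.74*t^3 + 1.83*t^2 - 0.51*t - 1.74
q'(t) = 5.22*t^2 + 3.66*t - 0.51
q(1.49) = 7.32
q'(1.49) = 16.53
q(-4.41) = -113.13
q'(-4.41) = 84.87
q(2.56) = 38.14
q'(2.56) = 43.07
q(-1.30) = -1.81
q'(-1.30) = 3.55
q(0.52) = -1.27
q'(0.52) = 2.80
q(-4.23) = -98.53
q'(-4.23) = 77.41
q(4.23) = 160.54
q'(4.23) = 108.37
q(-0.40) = -1.35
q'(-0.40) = -1.14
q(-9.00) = -1117.38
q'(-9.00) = 389.37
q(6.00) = 436.92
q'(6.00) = 209.37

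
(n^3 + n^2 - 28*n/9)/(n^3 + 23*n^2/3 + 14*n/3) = (9*n^2 + 9*n - 28)/(3*(3*n^2 + 23*n + 14))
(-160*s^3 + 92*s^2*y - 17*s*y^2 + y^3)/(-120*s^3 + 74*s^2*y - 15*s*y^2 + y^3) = (-8*s + y)/(-6*s + y)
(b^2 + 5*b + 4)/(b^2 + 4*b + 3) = (b + 4)/(b + 3)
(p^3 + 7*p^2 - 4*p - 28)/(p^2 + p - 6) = (p^2 + 9*p + 14)/(p + 3)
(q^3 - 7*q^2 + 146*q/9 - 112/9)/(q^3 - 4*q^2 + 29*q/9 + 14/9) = (3*q - 8)/(3*q + 1)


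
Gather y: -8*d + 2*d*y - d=2*d*y - 9*d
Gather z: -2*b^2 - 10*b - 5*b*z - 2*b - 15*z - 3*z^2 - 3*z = -2*b^2 - 12*b - 3*z^2 + z*(-5*b - 18)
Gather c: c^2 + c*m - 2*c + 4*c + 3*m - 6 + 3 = c^2 + c*(m + 2) + 3*m - 3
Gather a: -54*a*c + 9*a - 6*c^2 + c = a*(9 - 54*c) - 6*c^2 + c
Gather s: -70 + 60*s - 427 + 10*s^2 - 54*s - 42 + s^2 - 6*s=11*s^2 - 539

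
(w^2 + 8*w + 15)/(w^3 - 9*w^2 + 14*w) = (w^2 + 8*w + 15)/(w*(w^2 - 9*w + 14))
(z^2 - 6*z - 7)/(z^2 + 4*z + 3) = (z - 7)/(z + 3)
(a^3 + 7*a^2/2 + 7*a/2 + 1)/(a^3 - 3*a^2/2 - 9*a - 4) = (a + 1)/(a - 4)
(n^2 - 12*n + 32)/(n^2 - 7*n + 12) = (n - 8)/(n - 3)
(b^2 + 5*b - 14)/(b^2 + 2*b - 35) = (b - 2)/(b - 5)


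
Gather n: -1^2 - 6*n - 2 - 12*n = -18*n - 3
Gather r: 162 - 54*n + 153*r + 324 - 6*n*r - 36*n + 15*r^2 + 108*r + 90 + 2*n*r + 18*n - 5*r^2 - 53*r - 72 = -72*n + 10*r^2 + r*(208 - 4*n) + 504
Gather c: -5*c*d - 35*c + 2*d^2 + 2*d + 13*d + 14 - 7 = c*(-5*d - 35) + 2*d^2 + 15*d + 7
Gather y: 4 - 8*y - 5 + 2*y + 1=-6*y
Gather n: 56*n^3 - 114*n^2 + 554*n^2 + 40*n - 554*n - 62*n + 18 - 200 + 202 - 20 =56*n^3 + 440*n^2 - 576*n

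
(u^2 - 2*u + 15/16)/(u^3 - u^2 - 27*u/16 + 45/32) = 2*(4*u - 5)/(8*u^2 - 2*u - 15)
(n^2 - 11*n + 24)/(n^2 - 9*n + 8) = (n - 3)/(n - 1)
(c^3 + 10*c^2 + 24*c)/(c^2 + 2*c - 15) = c*(c^2 + 10*c + 24)/(c^2 + 2*c - 15)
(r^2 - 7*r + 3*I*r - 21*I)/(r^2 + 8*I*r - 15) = (r - 7)/(r + 5*I)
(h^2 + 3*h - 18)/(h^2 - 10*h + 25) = (h^2 + 3*h - 18)/(h^2 - 10*h + 25)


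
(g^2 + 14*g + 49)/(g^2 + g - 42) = (g + 7)/(g - 6)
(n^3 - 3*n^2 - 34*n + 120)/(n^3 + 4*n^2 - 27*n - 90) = (n - 4)/(n + 3)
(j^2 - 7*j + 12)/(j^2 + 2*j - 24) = (j - 3)/(j + 6)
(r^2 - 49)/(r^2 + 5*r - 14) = (r - 7)/(r - 2)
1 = 1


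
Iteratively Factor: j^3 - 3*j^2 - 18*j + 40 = (j - 5)*(j^2 + 2*j - 8) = (j - 5)*(j - 2)*(j + 4)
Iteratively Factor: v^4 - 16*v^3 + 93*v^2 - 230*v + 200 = (v - 4)*(v^3 - 12*v^2 + 45*v - 50) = (v - 5)*(v - 4)*(v^2 - 7*v + 10) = (v - 5)^2*(v - 4)*(v - 2)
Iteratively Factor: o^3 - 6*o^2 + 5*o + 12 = (o + 1)*(o^2 - 7*o + 12) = (o - 4)*(o + 1)*(o - 3)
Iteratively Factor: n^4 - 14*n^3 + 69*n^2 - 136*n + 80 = (n - 4)*(n^3 - 10*n^2 + 29*n - 20) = (n - 4)*(n - 1)*(n^2 - 9*n + 20) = (n - 5)*(n - 4)*(n - 1)*(n - 4)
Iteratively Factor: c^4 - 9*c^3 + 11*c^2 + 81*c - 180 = (c + 3)*(c^3 - 12*c^2 + 47*c - 60) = (c - 4)*(c + 3)*(c^2 - 8*c + 15) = (c - 5)*(c - 4)*(c + 3)*(c - 3)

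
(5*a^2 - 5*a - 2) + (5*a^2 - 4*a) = 10*a^2 - 9*a - 2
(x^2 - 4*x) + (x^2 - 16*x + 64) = 2*x^2 - 20*x + 64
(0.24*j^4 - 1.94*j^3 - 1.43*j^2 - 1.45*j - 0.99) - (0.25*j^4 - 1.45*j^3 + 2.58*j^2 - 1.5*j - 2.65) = -0.01*j^4 - 0.49*j^3 - 4.01*j^2 + 0.05*j + 1.66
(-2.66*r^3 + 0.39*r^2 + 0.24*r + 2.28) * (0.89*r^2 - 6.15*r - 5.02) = -2.3674*r^5 + 16.7061*r^4 + 11.1683*r^3 - 1.4046*r^2 - 15.2268*r - 11.4456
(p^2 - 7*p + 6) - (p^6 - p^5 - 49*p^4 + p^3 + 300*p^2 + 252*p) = -p^6 + p^5 + 49*p^4 - p^3 - 299*p^2 - 259*p + 6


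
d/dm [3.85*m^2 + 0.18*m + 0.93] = 7.7*m + 0.18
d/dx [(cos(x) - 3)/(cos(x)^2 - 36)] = (cos(x)^2 - 6*cos(x) + 36)*sin(x)/(cos(x)^2 - 36)^2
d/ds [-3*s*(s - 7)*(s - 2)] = -9*s^2 + 54*s - 42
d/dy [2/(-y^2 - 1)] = 4*y/(y^2 + 1)^2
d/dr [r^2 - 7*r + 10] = 2*r - 7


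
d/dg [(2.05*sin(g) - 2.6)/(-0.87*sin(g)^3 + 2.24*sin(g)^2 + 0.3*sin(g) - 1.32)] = (3.567*sin(g)^3 - 11.378*sin(g)^2 + 11.648*sin(g) - 1.926)*cos(g)/(0.7569*sin(g)^6 - 3.8976*sin(g)^5 + 4.4956*sin(g)^4 + 3.6408*sin(g)^3 - 5.8236*sin(g)^2 - 0.792*sin(g) + 1.7424)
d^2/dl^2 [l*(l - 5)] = 2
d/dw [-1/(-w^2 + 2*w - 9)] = 2*(1 - w)/(w^2 - 2*w + 9)^2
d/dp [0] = 0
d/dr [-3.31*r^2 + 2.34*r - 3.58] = 2.34 - 6.62*r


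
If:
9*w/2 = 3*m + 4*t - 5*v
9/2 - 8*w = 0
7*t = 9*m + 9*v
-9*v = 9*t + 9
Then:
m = 83/258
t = -525/1376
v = -851/1376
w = 9/16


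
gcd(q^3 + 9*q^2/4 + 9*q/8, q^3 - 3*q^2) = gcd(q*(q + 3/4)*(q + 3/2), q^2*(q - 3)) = q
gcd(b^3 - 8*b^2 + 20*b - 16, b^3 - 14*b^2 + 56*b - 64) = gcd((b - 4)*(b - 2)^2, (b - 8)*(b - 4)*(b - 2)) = b^2 - 6*b + 8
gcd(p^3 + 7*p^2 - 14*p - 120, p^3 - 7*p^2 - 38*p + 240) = p + 6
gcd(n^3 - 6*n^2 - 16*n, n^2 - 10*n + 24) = 1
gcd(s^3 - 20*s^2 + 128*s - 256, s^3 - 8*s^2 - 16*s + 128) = s^2 - 12*s + 32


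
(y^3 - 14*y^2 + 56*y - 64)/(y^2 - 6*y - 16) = (y^2 - 6*y + 8)/(y + 2)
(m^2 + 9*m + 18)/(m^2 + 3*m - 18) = (m + 3)/(m - 3)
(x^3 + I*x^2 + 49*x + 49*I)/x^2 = x + I + 49/x + 49*I/x^2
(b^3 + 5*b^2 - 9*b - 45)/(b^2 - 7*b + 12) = (b^2 + 8*b + 15)/(b - 4)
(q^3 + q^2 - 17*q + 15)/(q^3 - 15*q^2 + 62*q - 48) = (q^2 + 2*q - 15)/(q^2 - 14*q + 48)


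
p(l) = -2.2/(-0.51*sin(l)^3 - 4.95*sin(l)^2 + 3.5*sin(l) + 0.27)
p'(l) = -2.2*(1.53*sin(l)^2*cos(l) + 9.9*sin(l)*cos(l) - 3.5*cos(l))/(-0.51*sin(l)^3 - 4.95*sin(l)^2 + 3.5*sin(l) + 0.27)^2 = (-3.366*sin(l)^2 - 21.78*sin(l) + 7.7)*cos(l)/(0.51*sin(l)^3 + 4.95*sin(l)^2 - 3.5*sin(l) - 0.27)^2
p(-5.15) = 2.20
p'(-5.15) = -6.27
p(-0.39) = 1.26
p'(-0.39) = 4.69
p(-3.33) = -2.94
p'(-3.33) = -6.14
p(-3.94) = -43.93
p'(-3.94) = 2678.89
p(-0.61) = 0.67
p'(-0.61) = 1.47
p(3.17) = -13.20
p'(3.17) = -299.47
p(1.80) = 1.48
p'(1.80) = 1.72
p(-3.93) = -27.34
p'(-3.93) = 1027.70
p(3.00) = -3.31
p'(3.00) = -10.24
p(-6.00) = -2.59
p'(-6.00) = 1.79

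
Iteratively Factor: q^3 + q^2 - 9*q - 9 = (q + 1)*(q^2 - 9) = (q + 1)*(q + 3)*(q - 3)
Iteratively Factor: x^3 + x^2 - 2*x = (x + 2)*(x^2 - x) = x*(x + 2)*(x - 1)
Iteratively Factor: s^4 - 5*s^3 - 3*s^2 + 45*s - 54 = (s - 2)*(s^3 - 3*s^2 - 9*s + 27) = (s - 2)*(s + 3)*(s^2 - 6*s + 9) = (s - 3)*(s - 2)*(s + 3)*(s - 3)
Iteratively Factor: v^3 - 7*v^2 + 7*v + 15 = (v - 3)*(v^2 - 4*v - 5) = (v - 5)*(v - 3)*(v + 1)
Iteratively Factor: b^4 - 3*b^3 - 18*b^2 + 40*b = (b + 4)*(b^3 - 7*b^2 + 10*b) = (b - 5)*(b + 4)*(b^2 - 2*b) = b*(b - 5)*(b + 4)*(b - 2)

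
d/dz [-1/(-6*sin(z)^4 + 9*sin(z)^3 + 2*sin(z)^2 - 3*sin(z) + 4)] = (-24*sin(z)^3 + 27*sin(z)^2 + 4*sin(z) - 3)*cos(z)/(-6*sin(z)^4 + 9*sin(z)^3 + 2*sin(z)^2 - 3*sin(z) + 4)^2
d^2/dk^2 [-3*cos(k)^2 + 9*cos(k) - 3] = -9*cos(k) + 6*cos(2*k)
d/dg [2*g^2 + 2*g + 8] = 4*g + 2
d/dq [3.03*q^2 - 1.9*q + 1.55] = 6.06*q - 1.9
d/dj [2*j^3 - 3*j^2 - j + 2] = 6*j^2 - 6*j - 1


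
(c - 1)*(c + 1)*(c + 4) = c^3 + 4*c^2 - c - 4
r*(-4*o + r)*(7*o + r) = -28*o^2*r + 3*o*r^2 + r^3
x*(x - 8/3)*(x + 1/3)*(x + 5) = x^4 + 8*x^3/3 - 113*x^2/9 - 40*x/9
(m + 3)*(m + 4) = m^2 + 7*m + 12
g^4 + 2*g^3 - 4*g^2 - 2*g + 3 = (g - 1)^2*(g + 1)*(g + 3)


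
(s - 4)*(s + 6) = s^2 + 2*s - 24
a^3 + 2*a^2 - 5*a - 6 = (a - 2)*(a + 1)*(a + 3)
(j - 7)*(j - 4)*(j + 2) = j^3 - 9*j^2 + 6*j + 56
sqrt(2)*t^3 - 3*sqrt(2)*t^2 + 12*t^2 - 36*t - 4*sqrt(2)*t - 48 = (t - 4)*(t + 6*sqrt(2))*(sqrt(2)*t + sqrt(2))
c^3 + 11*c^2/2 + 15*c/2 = c*(c + 5/2)*(c + 3)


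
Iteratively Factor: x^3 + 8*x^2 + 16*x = (x + 4)*(x^2 + 4*x) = x*(x + 4)*(x + 4)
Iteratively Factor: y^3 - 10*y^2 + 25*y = (y - 5)*(y^2 - 5*y) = y*(y - 5)*(y - 5)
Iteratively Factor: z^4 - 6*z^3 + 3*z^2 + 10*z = (z + 1)*(z^3 - 7*z^2 + 10*z) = z*(z + 1)*(z^2 - 7*z + 10) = z*(z - 2)*(z + 1)*(z - 5)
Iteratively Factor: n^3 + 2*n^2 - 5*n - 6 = (n + 1)*(n^2 + n - 6) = (n + 1)*(n + 3)*(n - 2)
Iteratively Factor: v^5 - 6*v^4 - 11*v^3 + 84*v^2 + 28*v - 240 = (v - 2)*(v^4 - 4*v^3 - 19*v^2 + 46*v + 120) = (v - 4)*(v - 2)*(v^3 - 19*v - 30) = (v - 4)*(v - 2)*(v + 3)*(v^2 - 3*v - 10) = (v - 4)*(v - 2)*(v + 2)*(v + 3)*(v - 5)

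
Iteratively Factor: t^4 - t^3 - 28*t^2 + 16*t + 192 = (t + 3)*(t^3 - 4*t^2 - 16*t + 64) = (t - 4)*(t + 3)*(t^2 - 16) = (t - 4)^2*(t + 3)*(t + 4)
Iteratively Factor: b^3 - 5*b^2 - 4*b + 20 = (b + 2)*(b^2 - 7*b + 10) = (b - 5)*(b + 2)*(b - 2)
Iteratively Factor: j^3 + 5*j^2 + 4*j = (j + 4)*(j^2 + j) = j*(j + 4)*(j + 1)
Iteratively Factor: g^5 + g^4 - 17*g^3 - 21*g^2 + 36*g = (g - 4)*(g^4 + 5*g^3 + 3*g^2 - 9*g) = (g - 4)*(g - 1)*(g^3 + 6*g^2 + 9*g) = (g - 4)*(g - 1)*(g + 3)*(g^2 + 3*g) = g*(g - 4)*(g - 1)*(g + 3)*(g + 3)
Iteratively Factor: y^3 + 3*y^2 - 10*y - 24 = (y + 2)*(y^2 + y - 12) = (y + 2)*(y + 4)*(y - 3)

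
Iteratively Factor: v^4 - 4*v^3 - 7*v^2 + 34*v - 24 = (v - 2)*(v^3 - 2*v^2 - 11*v + 12) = (v - 2)*(v + 3)*(v^2 - 5*v + 4) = (v - 4)*(v - 2)*(v + 3)*(v - 1)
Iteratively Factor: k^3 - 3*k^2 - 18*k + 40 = (k - 2)*(k^2 - k - 20) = (k - 5)*(k - 2)*(k + 4)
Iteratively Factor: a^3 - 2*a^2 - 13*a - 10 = (a - 5)*(a^2 + 3*a + 2) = (a - 5)*(a + 2)*(a + 1)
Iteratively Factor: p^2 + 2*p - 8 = (p - 2)*(p + 4)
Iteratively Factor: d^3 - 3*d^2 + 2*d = (d)*(d^2 - 3*d + 2) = d*(d - 1)*(d - 2)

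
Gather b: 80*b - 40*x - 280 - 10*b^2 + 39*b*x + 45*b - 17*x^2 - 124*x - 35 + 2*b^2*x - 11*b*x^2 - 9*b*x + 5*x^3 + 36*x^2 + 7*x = b^2*(2*x - 10) + b*(-11*x^2 + 30*x + 125) + 5*x^3 + 19*x^2 - 157*x - 315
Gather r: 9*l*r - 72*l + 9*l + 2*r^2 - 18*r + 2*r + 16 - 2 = -63*l + 2*r^2 + r*(9*l - 16) + 14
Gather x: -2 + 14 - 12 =0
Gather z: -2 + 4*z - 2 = 4*z - 4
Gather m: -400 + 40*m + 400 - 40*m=0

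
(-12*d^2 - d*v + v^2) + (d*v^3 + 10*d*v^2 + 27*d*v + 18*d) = -12*d^2 + d*v^3 + 10*d*v^2 + 26*d*v + 18*d + v^2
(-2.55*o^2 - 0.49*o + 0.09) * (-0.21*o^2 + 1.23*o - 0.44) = 0.5355*o^4 - 3.0336*o^3 + 0.5004*o^2 + 0.3263*o - 0.0396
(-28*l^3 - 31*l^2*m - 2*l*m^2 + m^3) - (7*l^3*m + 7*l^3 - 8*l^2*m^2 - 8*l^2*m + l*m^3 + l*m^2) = -7*l^3*m - 35*l^3 + 8*l^2*m^2 - 23*l^2*m - l*m^3 - 3*l*m^2 + m^3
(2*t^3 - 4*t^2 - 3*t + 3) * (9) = 18*t^3 - 36*t^2 - 27*t + 27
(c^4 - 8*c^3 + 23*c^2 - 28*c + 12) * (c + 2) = c^5 - 6*c^4 + 7*c^3 + 18*c^2 - 44*c + 24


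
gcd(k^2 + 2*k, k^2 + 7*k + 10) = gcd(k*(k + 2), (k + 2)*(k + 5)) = k + 2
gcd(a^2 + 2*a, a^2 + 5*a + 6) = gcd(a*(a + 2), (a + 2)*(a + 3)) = a + 2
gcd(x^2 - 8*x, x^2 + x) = x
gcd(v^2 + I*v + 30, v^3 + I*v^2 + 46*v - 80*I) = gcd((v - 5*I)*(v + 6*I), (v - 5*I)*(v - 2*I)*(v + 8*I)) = v - 5*I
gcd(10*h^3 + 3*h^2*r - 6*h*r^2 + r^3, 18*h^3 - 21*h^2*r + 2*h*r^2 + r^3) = 1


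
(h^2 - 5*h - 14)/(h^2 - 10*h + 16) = (h^2 - 5*h - 14)/(h^2 - 10*h + 16)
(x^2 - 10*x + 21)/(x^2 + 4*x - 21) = (x - 7)/(x + 7)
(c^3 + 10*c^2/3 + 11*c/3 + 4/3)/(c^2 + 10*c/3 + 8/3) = (c^2 + 2*c + 1)/(c + 2)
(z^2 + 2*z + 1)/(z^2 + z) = (z + 1)/z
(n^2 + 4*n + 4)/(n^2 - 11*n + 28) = (n^2 + 4*n + 4)/(n^2 - 11*n + 28)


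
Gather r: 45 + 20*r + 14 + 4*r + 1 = 24*r + 60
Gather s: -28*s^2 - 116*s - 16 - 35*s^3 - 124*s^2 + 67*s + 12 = -35*s^3 - 152*s^2 - 49*s - 4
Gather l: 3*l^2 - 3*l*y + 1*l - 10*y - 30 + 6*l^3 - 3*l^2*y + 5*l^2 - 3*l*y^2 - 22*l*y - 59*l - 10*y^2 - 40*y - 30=6*l^3 + l^2*(8 - 3*y) + l*(-3*y^2 - 25*y - 58) - 10*y^2 - 50*y - 60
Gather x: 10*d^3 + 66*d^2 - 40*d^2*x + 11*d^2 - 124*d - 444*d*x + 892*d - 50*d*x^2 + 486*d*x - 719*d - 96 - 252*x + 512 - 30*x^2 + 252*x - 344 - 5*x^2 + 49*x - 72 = 10*d^3 + 77*d^2 + 49*d + x^2*(-50*d - 35) + x*(-40*d^2 + 42*d + 49)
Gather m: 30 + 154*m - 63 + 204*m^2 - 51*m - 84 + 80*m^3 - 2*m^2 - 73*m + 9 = 80*m^3 + 202*m^2 + 30*m - 108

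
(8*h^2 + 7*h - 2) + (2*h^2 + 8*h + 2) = 10*h^2 + 15*h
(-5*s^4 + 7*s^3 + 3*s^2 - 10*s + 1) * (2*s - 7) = -10*s^5 + 49*s^4 - 43*s^3 - 41*s^2 + 72*s - 7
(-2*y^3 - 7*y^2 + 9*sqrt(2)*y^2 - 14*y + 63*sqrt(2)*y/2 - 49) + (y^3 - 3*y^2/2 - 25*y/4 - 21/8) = -y^3 - 17*y^2/2 + 9*sqrt(2)*y^2 - 81*y/4 + 63*sqrt(2)*y/2 - 413/8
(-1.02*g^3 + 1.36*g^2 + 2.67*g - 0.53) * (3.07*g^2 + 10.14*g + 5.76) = -3.1314*g^5 - 6.1676*g^4 + 16.1121*g^3 + 33.2803*g^2 + 10.005*g - 3.0528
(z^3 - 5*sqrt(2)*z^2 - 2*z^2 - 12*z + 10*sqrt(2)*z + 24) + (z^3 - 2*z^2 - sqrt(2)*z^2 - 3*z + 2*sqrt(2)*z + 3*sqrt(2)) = 2*z^3 - 6*sqrt(2)*z^2 - 4*z^2 - 15*z + 12*sqrt(2)*z + 3*sqrt(2) + 24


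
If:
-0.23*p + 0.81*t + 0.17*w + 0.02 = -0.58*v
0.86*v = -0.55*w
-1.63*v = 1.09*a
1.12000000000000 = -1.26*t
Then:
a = 0.956368679325795*w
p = -0.87360970677452*w - 3.04347826086957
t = -0.89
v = -0.63953488372093*w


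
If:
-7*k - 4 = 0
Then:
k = -4/7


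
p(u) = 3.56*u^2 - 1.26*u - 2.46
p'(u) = 7.12*u - 1.26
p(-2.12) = 16.21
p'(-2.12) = -16.35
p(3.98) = 48.92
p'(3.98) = 27.08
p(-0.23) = -1.98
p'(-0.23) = -2.90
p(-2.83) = 29.62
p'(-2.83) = -21.41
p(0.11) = -2.56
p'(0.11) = -0.48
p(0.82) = -1.10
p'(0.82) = 4.58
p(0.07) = -2.53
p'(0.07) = -0.76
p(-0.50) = -0.94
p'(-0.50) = -4.82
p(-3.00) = 33.36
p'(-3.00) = -22.62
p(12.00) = 495.06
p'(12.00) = 84.18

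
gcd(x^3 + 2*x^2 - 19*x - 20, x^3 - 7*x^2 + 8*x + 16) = x^2 - 3*x - 4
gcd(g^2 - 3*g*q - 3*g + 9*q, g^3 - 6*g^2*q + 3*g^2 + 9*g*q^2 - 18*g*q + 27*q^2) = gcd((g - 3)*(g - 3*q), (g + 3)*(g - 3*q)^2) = -g + 3*q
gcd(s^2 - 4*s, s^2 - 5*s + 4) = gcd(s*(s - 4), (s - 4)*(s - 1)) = s - 4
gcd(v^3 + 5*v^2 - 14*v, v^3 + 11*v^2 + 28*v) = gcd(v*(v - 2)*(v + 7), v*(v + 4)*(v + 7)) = v^2 + 7*v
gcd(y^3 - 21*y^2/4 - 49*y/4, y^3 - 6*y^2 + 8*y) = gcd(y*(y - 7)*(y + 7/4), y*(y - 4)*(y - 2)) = y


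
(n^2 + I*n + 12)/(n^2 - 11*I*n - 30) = (n^2 + I*n + 12)/(n^2 - 11*I*n - 30)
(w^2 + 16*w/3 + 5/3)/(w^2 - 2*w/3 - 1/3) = (w + 5)/(w - 1)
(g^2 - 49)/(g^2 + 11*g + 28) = (g - 7)/(g + 4)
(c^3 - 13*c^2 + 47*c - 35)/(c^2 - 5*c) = c - 8 + 7/c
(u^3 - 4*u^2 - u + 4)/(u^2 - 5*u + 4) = u + 1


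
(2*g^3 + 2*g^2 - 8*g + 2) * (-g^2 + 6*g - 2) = -2*g^5 + 10*g^4 + 16*g^3 - 54*g^2 + 28*g - 4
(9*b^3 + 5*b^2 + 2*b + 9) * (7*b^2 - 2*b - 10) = 63*b^5 + 17*b^4 - 86*b^3 + 9*b^2 - 38*b - 90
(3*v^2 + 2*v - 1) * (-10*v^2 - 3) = -30*v^4 - 20*v^3 + v^2 - 6*v + 3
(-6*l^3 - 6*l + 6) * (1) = -6*l^3 - 6*l + 6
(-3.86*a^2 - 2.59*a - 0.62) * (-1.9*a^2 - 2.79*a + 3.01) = 7.334*a^4 + 15.6904*a^3 - 3.2145*a^2 - 6.0661*a - 1.8662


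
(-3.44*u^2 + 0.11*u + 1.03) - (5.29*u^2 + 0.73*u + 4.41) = -8.73*u^2 - 0.62*u - 3.38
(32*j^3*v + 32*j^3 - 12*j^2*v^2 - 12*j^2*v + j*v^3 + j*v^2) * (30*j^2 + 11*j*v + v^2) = 960*j^5*v + 960*j^5 - 8*j^4*v^2 - 8*j^4*v - 70*j^3*v^3 - 70*j^3*v^2 - j^2*v^4 - j^2*v^3 + j*v^5 + j*v^4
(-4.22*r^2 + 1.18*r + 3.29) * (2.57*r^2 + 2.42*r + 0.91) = -10.8454*r^4 - 7.1798*r^3 + 7.4707*r^2 + 9.0356*r + 2.9939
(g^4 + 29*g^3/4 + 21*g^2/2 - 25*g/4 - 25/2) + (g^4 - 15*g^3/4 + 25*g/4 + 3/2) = 2*g^4 + 7*g^3/2 + 21*g^2/2 - 11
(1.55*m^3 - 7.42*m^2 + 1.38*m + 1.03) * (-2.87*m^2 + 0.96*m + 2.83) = -4.4485*m^5 + 22.7834*m^4 - 6.6973*m^3 - 22.6299*m^2 + 4.8942*m + 2.9149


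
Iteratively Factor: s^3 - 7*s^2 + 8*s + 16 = (s - 4)*(s^2 - 3*s - 4) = (s - 4)^2*(s + 1)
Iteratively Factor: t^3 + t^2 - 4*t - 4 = (t - 2)*(t^2 + 3*t + 2) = (t - 2)*(t + 1)*(t + 2)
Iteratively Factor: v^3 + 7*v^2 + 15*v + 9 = (v + 3)*(v^2 + 4*v + 3) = (v + 1)*(v + 3)*(v + 3)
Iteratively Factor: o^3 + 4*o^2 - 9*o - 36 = (o + 4)*(o^2 - 9) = (o + 3)*(o + 4)*(o - 3)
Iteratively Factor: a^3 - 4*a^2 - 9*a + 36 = (a + 3)*(a^2 - 7*a + 12) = (a - 3)*(a + 3)*(a - 4)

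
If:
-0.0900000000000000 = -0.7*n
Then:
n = 0.13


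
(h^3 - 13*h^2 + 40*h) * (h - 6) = h^4 - 19*h^3 + 118*h^2 - 240*h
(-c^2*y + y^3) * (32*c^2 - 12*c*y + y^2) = -32*c^4*y + 12*c^3*y^2 + 31*c^2*y^3 - 12*c*y^4 + y^5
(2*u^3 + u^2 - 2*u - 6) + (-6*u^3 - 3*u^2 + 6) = -4*u^3 - 2*u^2 - 2*u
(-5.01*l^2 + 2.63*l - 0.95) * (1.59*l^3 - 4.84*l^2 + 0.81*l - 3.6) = -7.9659*l^5 + 28.4301*l^4 - 18.2978*l^3 + 24.7643*l^2 - 10.2375*l + 3.42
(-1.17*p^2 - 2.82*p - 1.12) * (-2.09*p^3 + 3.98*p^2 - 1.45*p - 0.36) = 2.4453*p^5 + 1.2372*p^4 - 7.1863*p^3 + 0.0525999999999991*p^2 + 2.6392*p + 0.4032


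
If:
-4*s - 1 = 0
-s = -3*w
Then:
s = -1/4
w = -1/12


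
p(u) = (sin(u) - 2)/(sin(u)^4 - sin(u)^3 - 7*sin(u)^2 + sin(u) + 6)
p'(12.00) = 1.34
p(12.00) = -0.69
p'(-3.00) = -0.36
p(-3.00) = -0.37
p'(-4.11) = 1.48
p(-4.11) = -0.60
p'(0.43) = -0.10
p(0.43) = -0.31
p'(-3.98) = 0.79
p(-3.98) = -0.45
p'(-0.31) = 0.60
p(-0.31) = -0.45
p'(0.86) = -0.87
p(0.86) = -0.47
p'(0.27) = 0.02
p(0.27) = -0.30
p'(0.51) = -0.17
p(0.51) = -0.32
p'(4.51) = -180.88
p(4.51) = -18.16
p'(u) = (sin(u) - 2)*(-4*sin(u)^3*cos(u) + 3*sin(u)^2*cos(u) + 14*sin(u)*cos(u) - cos(u))/(sin(u)^4 - sin(u)^3 - 7*sin(u)^2 + sin(u) + 6)^2 + cos(u)/(sin(u)^4 - sin(u)^3 - 7*sin(u)^2 + sin(u) + 6)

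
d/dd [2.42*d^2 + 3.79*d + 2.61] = 4.84*d + 3.79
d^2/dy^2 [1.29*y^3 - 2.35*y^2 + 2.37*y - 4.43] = 7.74*y - 4.7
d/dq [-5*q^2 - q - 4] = -10*q - 1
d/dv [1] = 0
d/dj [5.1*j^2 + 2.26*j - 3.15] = 10.2*j + 2.26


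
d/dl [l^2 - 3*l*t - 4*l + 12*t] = 2*l - 3*t - 4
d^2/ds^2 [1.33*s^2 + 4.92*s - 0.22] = 2.66000000000000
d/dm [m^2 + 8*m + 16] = 2*m + 8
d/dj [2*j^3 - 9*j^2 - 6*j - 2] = 6*j^2 - 18*j - 6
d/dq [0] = 0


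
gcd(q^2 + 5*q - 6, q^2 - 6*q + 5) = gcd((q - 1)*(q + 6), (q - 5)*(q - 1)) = q - 1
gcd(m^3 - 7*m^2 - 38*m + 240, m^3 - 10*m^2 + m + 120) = m^2 - 13*m + 40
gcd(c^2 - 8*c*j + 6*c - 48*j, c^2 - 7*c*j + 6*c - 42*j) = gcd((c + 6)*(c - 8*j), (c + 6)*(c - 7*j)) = c + 6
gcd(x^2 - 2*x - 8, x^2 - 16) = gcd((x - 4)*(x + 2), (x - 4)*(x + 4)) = x - 4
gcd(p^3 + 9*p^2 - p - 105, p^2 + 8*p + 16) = 1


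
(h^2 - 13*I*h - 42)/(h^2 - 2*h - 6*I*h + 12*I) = (h - 7*I)/(h - 2)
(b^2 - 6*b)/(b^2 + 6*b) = (b - 6)/(b + 6)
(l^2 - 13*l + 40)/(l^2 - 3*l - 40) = (l - 5)/(l + 5)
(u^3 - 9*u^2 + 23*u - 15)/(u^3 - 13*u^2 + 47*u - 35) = (u - 3)/(u - 7)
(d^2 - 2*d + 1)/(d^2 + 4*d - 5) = (d - 1)/(d + 5)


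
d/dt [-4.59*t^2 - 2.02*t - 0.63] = -9.18*t - 2.02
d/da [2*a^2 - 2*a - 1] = 4*a - 2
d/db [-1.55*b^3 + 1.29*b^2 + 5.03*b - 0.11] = -4.65*b^2 + 2.58*b + 5.03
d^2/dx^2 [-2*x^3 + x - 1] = -12*x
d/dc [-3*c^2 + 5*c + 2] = 5 - 6*c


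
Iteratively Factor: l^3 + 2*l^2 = (l + 2)*(l^2) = l*(l + 2)*(l)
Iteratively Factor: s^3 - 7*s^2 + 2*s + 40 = (s + 2)*(s^2 - 9*s + 20) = (s - 5)*(s + 2)*(s - 4)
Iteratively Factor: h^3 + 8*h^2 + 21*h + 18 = (h + 3)*(h^2 + 5*h + 6) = (h + 3)^2*(h + 2)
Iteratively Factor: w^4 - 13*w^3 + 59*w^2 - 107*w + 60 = (w - 5)*(w^3 - 8*w^2 + 19*w - 12) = (w - 5)*(w - 3)*(w^2 - 5*w + 4) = (w - 5)*(w - 3)*(w - 1)*(w - 4)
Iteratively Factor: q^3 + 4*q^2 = (q + 4)*(q^2) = q*(q + 4)*(q)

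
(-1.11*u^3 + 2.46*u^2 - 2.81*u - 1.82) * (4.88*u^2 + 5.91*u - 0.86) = -5.4168*u^5 + 5.4447*u^4 + 1.7804*u^3 - 27.6043*u^2 - 8.3396*u + 1.5652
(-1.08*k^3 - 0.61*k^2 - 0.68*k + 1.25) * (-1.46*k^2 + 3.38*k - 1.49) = 1.5768*k^5 - 2.7598*k^4 + 0.5402*k^3 - 3.2145*k^2 + 5.2382*k - 1.8625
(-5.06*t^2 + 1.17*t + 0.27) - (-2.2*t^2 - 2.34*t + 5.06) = -2.86*t^2 + 3.51*t - 4.79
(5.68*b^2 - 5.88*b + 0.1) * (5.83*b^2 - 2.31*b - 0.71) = 33.1144*b^4 - 47.4012*b^3 + 10.133*b^2 + 3.9438*b - 0.071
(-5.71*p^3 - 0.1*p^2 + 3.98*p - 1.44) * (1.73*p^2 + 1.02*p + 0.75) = -9.8783*p^5 - 5.9972*p^4 + 2.5009*p^3 + 1.4934*p^2 + 1.5162*p - 1.08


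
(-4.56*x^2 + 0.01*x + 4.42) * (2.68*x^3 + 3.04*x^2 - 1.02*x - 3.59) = -12.2208*x^5 - 13.8356*x^4 + 16.5272*x^3 + 29.797*x^2 - 4.5443*x - 15.8678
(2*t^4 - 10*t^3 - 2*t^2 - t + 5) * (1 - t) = -2*t^5 + 12*t^4 - 8*t^3 - t^2 - 6*t + 5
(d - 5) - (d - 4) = -1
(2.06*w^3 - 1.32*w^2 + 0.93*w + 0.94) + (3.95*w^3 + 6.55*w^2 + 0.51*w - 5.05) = 6.01*w^3 + 5.23*w^2 + 1.44*w - 4.11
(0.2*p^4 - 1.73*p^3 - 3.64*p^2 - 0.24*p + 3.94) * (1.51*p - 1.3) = 0.302*p^5 - 2.8723*p^4 - 3.2474*p^3 + 4.3696*p^2 + 6.2614*p - 5.122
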